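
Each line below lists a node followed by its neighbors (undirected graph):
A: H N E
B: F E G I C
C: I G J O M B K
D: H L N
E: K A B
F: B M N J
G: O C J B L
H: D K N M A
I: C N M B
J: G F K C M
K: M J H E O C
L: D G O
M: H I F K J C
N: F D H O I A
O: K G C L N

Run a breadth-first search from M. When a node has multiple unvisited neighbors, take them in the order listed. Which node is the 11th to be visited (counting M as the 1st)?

Visit M; enqueue H, I, F, K, J, C → queue [H, I, F, K, J, C]
Visit H; enqueue D, N, A → queue [I, F, K, J, C, D, N, A]
Visit I; enqueue B → queue [F, K, J, C, D, N, A, B]
Visit F → queue [K, J, C, D, N, A, B]
Visit K; enqueue E, O → queue [J, C, D, N, A, B, E, O]
Visit J; enqueue G → queue [C, D, N, A, B, E, O, G]
Visit C → queue [D, N, A, B, E, O, G]
Visit D; enqueue L → queue [N, A, B, E, O, G, L]
Visit N → queue [A, B, E, O, G, L]
Visit A → queue [B, E, O, G, L]
Visit B → queue [E, O, G, L]
Visit E → queue [O, G, L]
Visit O → queue [G, L]
Visit G → queue [L]
Visit L → queue []

Visit order: M, H, I, F, K, J, C, D, N, A, B, E, O, G, L

B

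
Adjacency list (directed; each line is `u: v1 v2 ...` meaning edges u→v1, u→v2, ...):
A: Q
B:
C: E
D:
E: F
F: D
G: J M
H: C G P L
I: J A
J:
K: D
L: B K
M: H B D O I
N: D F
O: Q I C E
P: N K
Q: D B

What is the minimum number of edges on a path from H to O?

Level 0: H
Level 1: C, G, L, P
Level 2: B, E, J, K, M, N
Level 3: D, F, I, O
Level 4: A, Q
O first appears at level 3.

3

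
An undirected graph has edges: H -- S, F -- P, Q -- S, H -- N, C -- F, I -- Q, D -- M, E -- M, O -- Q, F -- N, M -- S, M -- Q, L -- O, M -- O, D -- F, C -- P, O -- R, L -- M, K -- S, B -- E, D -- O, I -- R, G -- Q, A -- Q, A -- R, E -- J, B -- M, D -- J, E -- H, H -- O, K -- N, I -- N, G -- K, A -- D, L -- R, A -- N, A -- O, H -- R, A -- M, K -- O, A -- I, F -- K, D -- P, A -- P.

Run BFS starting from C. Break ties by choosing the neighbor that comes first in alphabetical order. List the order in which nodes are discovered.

C → F → P → D → K → N → A → J → M → O → G → S → H → I → Q → R → E → B → L

Visit C; enqueue F, P → queue [F, P]
Visit F; enqueue D, K, N → queue [P, D, K, N]
Visit P; enqueue A → queue [D, K, N, A]
Visit D; enqueue J, M, O → queue [K, N, A, J, M, O]
Visit K; enqueue G, S → queue [N, A, J, M, O, G, S]
Visit N; enqueue H, I → queue [A, J, M, O, G, S, H, I]
Visit A; enqueue Q, R → queue [J, M, O, G, S, H, I, Q, R]
Visit J; enqueue E → queue [M, O, G, S, H, I, Q, R, E]
Visit M; enqueue B, L → queue [O, G, S, H, I, Q, R, E, B, L]
Visit O → queue [G, S, H, I, Q, R, E, B, L]
Visit G → queue [S, H, I, Q, R, E, B, L]
Visit S → queue [H, I, Q, R, E, B, L]
Visit H → queue [I, Q, R, E, B, L]
Visit I → queue [Q, R, E, B, L]
Visit Q → queue [R, E, B, L]
Visit R → queue [E, B, L]
Visit E → queue [B, L]
Visit B → queue [L]
Visit L → queue []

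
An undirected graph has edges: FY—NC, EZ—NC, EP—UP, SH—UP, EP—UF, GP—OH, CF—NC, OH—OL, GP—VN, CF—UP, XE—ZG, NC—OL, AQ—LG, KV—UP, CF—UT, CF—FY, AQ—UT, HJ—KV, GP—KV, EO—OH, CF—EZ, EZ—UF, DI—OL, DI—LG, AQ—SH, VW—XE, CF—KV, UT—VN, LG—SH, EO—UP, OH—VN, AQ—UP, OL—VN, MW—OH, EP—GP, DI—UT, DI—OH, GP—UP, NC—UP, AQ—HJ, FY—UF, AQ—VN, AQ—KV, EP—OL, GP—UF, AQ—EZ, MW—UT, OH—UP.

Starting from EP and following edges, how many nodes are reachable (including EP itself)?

BFS from EP visits: EP, UP, UF, OL, GP, SH, OH, NC, KV, EO, CF, AQ, FY, EZ, VN, DI, LG, MW, HJ, UT
Reachable nodes: 20 of 23 total.

20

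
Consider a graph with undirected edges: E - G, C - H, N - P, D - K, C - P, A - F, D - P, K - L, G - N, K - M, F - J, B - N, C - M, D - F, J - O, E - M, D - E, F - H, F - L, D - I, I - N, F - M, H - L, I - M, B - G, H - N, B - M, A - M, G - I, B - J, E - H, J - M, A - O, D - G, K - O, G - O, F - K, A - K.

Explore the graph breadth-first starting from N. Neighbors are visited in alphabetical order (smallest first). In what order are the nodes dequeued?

N → B → G → H → I → P → J → M → D → E → O → C → F → L → A → K

Visit N; enqueue B, G, H, I, P → queue [B, G, H, I, P]
Visit B; enqueue J, M → queue [G, H, I, P, J, M]
Visit G; enqueue D, E, O → queue [H, I, P, J, M, D, E, O]
Visit H; enqueue C, F, L → queue [I, P, J, M, D, E, O, C, F, L]
Visit I → queue [P, J, M, D, E, O, C, F, L]
Visit P → queue [J, M, D, E, O, C, F, L]
Visit J → queue [M, D, E, O, C, F, L]
Visit M; enqueue A, K → queue [D, E, O, C, F, L, A, K]
Visit D → queue [E, O, C, F, L, A, K]
Visit E → queue [O, C, F, L, A, K]
Visit O → queue [C, F, L, A, K]
Visit C → queue [F, L, A, K]
Visit F → queue [L, A, K]
Visit L → queue [A, K]
Visit A → queue [K]
Visit K → queue []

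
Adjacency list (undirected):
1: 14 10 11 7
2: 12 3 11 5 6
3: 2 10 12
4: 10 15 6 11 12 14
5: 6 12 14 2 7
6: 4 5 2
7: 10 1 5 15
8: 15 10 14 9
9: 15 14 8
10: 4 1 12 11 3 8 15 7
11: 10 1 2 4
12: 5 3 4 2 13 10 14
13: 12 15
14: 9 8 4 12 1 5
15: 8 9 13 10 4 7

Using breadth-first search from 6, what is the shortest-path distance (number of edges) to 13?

3

Level 0: 6
Level 1: 2, 4, 5
Level 2: 3, 7, 10, 11, 12, 14, 15
Level 3: 1, 8, 9, 13
13 first appears at level 3.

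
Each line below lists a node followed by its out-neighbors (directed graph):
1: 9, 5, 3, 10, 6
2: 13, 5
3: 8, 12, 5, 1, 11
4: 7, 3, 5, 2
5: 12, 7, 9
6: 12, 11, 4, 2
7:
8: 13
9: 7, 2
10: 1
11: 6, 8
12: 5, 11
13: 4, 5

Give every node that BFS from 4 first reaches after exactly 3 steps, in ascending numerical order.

Level 0: 4
Level 1: 2, 3, 5, 7
Level 2: 1, 8, 9, 11, 12, 13
Level 3: 6, 10

6, 10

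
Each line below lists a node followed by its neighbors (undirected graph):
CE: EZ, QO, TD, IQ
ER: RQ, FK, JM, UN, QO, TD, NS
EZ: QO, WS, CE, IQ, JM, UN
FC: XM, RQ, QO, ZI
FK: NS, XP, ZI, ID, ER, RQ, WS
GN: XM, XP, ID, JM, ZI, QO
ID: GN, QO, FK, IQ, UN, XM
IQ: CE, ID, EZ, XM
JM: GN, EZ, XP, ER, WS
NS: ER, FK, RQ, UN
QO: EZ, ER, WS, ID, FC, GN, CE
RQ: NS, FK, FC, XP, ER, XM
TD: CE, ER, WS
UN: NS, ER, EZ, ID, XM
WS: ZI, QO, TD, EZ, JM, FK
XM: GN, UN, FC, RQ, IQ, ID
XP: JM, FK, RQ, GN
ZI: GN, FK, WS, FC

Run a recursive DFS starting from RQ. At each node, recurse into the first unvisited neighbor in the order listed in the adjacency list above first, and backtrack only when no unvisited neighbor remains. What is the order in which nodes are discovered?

RQ → NS → ER → FK → XP → JM → GN → XM → UN → EZ → QO → WS → ZI → FC → TD → CE → IQ → ID

Visit RQ
RQ → NS
NS → ER
ER → FK
FK → XP
XP → JM
JM → GN
GN → XM
XM → UN
UN → EZ
EZ → QO
QO → WS
WS → ZI
ZI → FC
WS → TD
TD → CE
CE → IQ
IQ → ID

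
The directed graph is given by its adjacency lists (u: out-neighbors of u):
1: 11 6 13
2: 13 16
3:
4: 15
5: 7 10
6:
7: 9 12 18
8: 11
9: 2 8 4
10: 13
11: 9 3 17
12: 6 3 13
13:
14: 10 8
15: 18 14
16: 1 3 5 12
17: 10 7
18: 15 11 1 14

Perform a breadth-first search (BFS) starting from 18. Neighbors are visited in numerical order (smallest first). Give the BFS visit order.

Visit 18; enqueue 1, 11, 14, 15 → queue [1, 11, 14, 15]
Visit 1; enqueue 6, 13 → queue [11, 14, 15, 6, 13]
Visit 11; enqueue 3, 9, 17 → queue [14, 15, 6, 13, 3, 9, 17]
Visit 14; enqueue 8, 10 → queue [15, 6, 13, 3, 9, 17, 8, 10]
Visit 15 → queue [6, 13, 3, 9, 17, 8, 10]
Visit 6 → queue [13, 3, 9, 17, 8, 10]
Visit 13 → queue [3, 9, 17, 8, 10]
Visit 3 → queue [9, 17, 8, 10]
Visit 9; enqueue 2, 4 → queue [17, 8, 10, 2, 4]
Visit 17; enqueue 7 → queue [8, 10, 2, 4, 7]
Visit 8 → queue [10, 2, 4, 7]
Visit 10 → queue [2, 4, 7]
Visit 2; enqueue 16 → queue [4, 7, 16]
Visit 4 → queue [7, 16]
Visit 7; enqueue 12 → queue [16, 12]
Visit 16; enqueue 5 → queue [12, 5]
Visit 12 → queue [5]
Visit 5 → queue []

18, 1, 11, 14, 15, 6, 13, 3, 9, 17, 8, 10, 2, 4, 7, 16, 12, 5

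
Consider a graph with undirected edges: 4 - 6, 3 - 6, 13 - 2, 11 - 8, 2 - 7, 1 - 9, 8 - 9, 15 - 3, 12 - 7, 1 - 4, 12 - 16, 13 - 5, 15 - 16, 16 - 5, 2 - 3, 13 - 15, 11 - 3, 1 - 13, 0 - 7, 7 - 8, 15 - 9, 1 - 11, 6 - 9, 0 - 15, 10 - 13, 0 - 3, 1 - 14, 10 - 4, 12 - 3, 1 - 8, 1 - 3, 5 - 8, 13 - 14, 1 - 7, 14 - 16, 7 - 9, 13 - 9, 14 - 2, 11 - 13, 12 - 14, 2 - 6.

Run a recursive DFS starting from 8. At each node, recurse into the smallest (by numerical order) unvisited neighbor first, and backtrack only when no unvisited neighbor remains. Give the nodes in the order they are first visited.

8, 1, 3, 0, 7, 2, 6, 4, 10, 13, 5, 16, 12, 14, 15, 9, 11

Visit 8
8 → 1
1 → 3
3 → 0
0 → 7
7 → 2
2 → 6
6 → 4
4 → 10
10 → 13
13 → 5
5 → 16
16 → 12
12 → 14
16 → 15
15 → 9
13 → 11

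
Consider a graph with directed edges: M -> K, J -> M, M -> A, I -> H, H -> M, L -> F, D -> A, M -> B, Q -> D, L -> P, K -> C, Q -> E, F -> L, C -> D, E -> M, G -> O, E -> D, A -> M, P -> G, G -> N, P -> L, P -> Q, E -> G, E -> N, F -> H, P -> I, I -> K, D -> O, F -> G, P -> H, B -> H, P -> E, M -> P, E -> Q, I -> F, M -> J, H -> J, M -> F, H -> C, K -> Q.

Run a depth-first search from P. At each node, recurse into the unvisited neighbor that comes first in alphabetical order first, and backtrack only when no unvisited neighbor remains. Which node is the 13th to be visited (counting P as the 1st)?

O

Visit P
P → E
E → D
D → A
A → M
M → B
B → H
H → C
H → J
M → F
F → G
G → N
G → O
F → L
M → K
K → Q
P → I

Visit order: P, E, D, A, M, B, H, C, J, F, G, N, O, L, K, Q, I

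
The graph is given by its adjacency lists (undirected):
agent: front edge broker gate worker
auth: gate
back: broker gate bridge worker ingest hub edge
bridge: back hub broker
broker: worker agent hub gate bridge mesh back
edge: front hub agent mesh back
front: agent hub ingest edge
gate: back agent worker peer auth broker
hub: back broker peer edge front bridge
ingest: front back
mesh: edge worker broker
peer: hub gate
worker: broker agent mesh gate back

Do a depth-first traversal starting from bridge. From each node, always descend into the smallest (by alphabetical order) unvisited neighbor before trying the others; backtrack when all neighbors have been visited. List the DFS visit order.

bridge, back, broker, agent, edge, front, hub, peer, gate, auth, worker, mesh, ingest

Visit bridge
bridge → back
back → broker
broker → agent
agent → edge
edge → front
front → hub
hub → peer
peer → gate
gate → auth
gate → worker
worker → mesh
front → ingest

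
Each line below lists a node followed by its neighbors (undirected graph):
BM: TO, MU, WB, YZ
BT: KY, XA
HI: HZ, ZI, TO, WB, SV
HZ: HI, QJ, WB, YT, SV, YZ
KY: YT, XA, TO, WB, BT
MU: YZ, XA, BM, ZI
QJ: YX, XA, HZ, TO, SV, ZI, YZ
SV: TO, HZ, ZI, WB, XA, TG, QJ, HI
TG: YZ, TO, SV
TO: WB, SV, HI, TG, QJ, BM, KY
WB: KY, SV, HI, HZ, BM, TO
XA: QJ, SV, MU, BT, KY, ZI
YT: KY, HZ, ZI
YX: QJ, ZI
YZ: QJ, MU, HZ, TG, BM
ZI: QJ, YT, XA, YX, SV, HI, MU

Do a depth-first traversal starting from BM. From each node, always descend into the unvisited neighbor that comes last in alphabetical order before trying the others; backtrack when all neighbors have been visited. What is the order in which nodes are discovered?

Visit BM
BM → YZ
YZ → TG
TG → TO
TO → WB
WB → SV
SV → ZI
ZI → YX
YX → QJ
QJ → XA
XA → MU
XA → KY
KY → YT
YT → HZ
HZ → HI
KY → BT

BM, YZ, TG, TO, WB, SV, ZI, YX, QJ, XA, MU, KY, YT, HZ, HI, BT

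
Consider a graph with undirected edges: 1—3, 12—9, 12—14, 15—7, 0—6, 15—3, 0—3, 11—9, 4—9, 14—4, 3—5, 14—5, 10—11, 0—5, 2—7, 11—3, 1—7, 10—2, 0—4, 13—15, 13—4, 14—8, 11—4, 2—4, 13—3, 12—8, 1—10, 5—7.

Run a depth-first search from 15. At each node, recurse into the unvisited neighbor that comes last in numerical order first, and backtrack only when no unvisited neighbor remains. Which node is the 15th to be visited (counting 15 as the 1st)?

Visit 15
15 → 13
13 → 4
4 → 14
14 → 12
12 → 9
9 → 11
11 → 10
10 → 2
2 → 7
7 → 5
5 → 3
3 → 1
3 → 0
0 → 6
12 → 8

Visit order: 15, 13, 4, 14, 12, 9, 11, 10, 2, 7, 5, 3, 1, 0, 6, 8

6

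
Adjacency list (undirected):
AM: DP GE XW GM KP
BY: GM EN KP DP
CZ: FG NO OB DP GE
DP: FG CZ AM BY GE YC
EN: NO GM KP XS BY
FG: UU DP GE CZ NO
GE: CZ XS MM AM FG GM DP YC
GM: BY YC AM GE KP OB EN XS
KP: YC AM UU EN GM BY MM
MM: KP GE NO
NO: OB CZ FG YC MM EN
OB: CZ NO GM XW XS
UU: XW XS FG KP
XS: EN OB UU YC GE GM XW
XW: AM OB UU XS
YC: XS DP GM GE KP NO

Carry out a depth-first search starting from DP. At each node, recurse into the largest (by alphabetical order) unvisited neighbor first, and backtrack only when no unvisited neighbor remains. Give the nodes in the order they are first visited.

DP → YC → XS → XW → UU → KP → MM → NO → OB → GM → GE → FG → CZ → AM → EN → BY

Visit DP
DP → YC
YC → XS
XS → XW
XW → UU
UU → KP
KP → MM
MM → NO
NO → OB
OB → GM
GM → GE
GE → FG
FG → CZ
GE → AM
GM → EN
EN → BY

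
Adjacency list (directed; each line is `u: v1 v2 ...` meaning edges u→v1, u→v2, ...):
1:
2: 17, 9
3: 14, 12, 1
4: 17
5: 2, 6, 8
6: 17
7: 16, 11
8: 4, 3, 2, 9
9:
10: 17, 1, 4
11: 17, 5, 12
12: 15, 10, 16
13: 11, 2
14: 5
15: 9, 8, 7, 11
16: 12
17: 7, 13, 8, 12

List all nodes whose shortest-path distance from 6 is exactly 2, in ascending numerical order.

Level 0: 6
Level 1: 17
Level 2: 7, 8, 12, 13
Level 3: 2, 3, 4, 9, 10, 11, 15, 16
Level 4: 1, 5, 14

7, 8, 12, 13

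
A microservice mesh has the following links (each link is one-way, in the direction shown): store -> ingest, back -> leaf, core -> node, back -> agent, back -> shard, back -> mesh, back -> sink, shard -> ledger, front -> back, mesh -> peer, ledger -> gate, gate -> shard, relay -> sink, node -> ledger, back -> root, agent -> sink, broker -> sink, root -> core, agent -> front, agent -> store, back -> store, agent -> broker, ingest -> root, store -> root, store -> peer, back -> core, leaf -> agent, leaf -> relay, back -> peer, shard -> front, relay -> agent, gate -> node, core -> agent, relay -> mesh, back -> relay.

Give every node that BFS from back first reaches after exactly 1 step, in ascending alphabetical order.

Level 0: back
Level 1: agent, core, leaf, mesh, peer, relay, root, shard, sink, store
Level 2: broker, front, ingest, ledger, node
Level 3: gate

agent, core, leaf, mesh, peer, relay, root, shard, sink, store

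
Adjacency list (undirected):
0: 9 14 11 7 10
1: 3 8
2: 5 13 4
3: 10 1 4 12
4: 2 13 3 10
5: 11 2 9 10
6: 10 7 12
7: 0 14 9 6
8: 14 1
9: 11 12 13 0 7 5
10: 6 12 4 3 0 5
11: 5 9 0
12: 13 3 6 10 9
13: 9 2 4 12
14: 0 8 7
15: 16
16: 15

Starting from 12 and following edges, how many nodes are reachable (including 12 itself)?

15

BFS from 12 visits: 12, 13, 10, 9, 6, 3, 4, 2, 5, 0, 11, 7, 1, 14, 8
Reachable nodes: 15 of 17 total.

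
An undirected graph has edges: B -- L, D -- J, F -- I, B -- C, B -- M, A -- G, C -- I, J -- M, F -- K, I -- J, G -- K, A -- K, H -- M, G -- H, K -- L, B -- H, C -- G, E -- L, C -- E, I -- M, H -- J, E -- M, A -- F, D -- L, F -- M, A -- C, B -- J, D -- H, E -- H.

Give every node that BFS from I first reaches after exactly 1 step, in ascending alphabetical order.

Level 0: I
Level 1: C, F, J, M
Level 2: A, B, D, E, G, H, K
Level 3: L

C, F, J, M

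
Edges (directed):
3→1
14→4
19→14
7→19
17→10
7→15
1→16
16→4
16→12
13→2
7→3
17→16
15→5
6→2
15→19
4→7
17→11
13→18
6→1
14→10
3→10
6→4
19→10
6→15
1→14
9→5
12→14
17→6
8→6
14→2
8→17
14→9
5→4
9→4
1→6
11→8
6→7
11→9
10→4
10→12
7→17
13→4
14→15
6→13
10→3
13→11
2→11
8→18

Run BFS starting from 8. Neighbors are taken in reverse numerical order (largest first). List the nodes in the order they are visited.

Visit 8; enqueue 18, 17, 6 → queue [18, 17, 6]
Visit 18 → queue [17, 6]
Visit 17; enqueue 16, 11, 10 → queue [6, 16, 11, 10]
Visit 6; enqueue 15, 13, 7, 4, 2, 1 → queue [16, 11, 10, 15, 13, 7, 4, 2, 1]
Visit 16; enqueue 12 → queue [11, 10, 15, 13, 7, 4, 2, 1, 12]
Visit 11; enqueue 9 → queue [10, 15, 13, 7, 4, 2, 1, 12, 9]
Visit 10; enqueue 3 → queue [15, 13, 7, 4, 2, 1, 12, 9, 3]
Visit 15; enqueue 19, 5 → queue [13, 7, 4, 2, 1, 12, 9, 3, 19, 5]
Visit 13 → queue [7, 4, 2, 1, 12, 9, 3, 19, 5]
Visit 7 → queue [4, 2, 1, 12, 9, 3, 19, 5]
Visit 4 → queue [2, 1, 12, 9, 3, 19, 5]
Visit 2 → queue [1, 12, 9, 3, 19, 5]
Visit 1; enqueue 14 → queue [12, 9, 3, 19, 5, 14]
Visit 12 → queue [9, 3, 19, 5, 14]
Visit 9 → queue [3, 19, 5, 14]
Visit 3 → queue [19, 5, 14]
Visit 19 → queue [5, 14]
Visit 5 → queue [14]
Visit 14 → queue []

8, 18, 17, 6, 16, 11, 10, 15, 13, 7, 4, 2, 1, 12, 9, 3, 19, 5, 14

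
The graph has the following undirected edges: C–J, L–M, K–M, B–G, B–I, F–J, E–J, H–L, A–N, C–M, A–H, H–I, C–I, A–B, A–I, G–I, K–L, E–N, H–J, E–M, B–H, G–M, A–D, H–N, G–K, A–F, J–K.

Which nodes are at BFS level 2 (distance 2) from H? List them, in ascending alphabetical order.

C, D, E, F, G, K, M

Level 0: H
Level 1: A, B, I, J, L, N
Level 2: C, D, E, F, G, K, M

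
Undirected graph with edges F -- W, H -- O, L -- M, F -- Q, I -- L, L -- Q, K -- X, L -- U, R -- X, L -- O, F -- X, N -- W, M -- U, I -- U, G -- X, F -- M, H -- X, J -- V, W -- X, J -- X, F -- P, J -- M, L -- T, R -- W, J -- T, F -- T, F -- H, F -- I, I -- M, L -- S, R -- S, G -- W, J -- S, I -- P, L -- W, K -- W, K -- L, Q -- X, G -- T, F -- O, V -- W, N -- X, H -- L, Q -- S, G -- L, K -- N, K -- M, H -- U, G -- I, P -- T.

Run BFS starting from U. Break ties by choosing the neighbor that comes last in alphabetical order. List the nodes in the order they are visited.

U -> M -> L -> I -> H -> K -> J -> F -> W -> T -> S -> Q -> O -> G -> P -> X -> N -> V -> R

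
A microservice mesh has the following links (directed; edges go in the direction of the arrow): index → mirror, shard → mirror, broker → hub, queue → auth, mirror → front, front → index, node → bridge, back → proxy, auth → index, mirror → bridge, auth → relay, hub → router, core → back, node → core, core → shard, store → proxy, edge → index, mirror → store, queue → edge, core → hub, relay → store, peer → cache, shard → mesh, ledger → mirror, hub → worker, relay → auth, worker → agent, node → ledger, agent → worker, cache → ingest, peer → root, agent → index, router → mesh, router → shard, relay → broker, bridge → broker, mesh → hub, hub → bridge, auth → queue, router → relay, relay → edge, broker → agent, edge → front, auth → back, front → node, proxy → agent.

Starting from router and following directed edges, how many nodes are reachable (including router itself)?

BFS from router visits: router, mesh, relay, shard, hub, auth, broker, edge, store, mirror, bridge, worker, back, index, queue, agent, front, proxy, node, core, ledger
Reachable nodes: 21 of 25 total.

21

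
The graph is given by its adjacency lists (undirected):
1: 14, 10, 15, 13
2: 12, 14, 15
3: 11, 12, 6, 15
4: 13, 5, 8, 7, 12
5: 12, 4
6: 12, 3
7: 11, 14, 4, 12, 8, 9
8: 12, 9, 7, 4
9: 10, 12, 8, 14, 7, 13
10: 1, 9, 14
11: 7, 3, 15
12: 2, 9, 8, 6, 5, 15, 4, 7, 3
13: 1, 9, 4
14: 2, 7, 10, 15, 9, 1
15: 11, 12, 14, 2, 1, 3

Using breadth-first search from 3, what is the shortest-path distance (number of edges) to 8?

2

Level 0: 3
Level 1: 6, 11, 12, 15
Level 2: 1, 2, 4, 5, 7, 8, 9, 14
Level 3: 10, 13
8 first appears at level 2.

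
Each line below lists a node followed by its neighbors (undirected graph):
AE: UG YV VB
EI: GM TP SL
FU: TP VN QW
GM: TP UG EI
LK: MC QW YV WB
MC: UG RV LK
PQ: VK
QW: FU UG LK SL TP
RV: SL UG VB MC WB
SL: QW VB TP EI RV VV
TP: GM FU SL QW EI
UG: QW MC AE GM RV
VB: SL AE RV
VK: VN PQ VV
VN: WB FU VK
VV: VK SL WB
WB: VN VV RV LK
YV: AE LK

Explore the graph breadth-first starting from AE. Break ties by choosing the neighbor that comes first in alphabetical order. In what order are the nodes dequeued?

AE -> UG -> VB -> YV -> GM -> MC -> QW -> RV -> SL -> LK -> EI -> TP -> FU -> WB -> VV -> VN -> VK -> PQ

Visit AE; enqueue UG, VB, YV → queue [UG, VB, YV]
Visit UG; enqueue GM, MC, QW, RV → queue [VB, YV, GM, MC, QW, RV]
Visit VB; enqueue SL → queue [YV, GM, MC, QW, RV, SL]
Visit YV; enqueue LK → queue [GM, MC, QW, RV, SL, LK]
Visit GM; enqueue EI, TP → queue [MC, QW, RV, SL, LK, EI, TP]
Visit MC → queue [QW, RV, SL, LK, EI, TP]
Visit QW; enqueue FU → queue [RV, SL, LK, EI, TP, FU]
Visit RV; enqueue WB → queue [SL, LK, EI, TP, FU, WB]
Visit SL; enqueue VV → queue [LK, EI, TP, FU, WB, VV]
Visit LK → queue [EI, TP, FU, WB, VV]
Visit EI → queue [TP, FU, WB, VV]
Visit TP → queue [FU, WB, VV]
Visit FU; enqueue VN → queue [WB, VV, VN]
Visit WB → queue [VV, VN]
Visit VV; enqueue VK → queue [VN, VK]
Visit VN → queue [VK]
Visit VK; enqueue PQ → queue [PQ]
Visit PQ → queue []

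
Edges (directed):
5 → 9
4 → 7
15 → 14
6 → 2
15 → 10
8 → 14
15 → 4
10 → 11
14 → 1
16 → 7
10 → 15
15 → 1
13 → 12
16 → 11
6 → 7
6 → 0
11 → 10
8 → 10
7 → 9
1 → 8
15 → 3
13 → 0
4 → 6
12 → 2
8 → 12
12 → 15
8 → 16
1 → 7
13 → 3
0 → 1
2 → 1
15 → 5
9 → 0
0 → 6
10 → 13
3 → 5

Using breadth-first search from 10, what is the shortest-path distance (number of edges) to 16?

Level 0: 10
Level 1: 11, 13, 15
Level 2: 0, 1, 3, 4, 5, 12, 14
Level 3: 2, 6, 7, 8, 9
Level 4: 16
16 first appears at level 4.

4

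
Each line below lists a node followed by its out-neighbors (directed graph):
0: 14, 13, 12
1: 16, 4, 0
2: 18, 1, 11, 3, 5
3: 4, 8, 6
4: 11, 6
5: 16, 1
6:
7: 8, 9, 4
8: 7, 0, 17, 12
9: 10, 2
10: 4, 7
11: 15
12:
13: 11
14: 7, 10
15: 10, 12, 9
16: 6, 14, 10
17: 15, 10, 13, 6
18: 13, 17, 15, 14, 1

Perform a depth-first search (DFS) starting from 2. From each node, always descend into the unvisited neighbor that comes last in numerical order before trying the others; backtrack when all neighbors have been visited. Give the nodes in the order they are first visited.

Visit 2
2 → 18
18 → 17
17 → 15
15 → 12
15 → 10
10 → 7
7 → 9
7 → 8
8 → 0
0 → 14
0 → 13
13 → 11
7 → 4
4 → 6
18 → 1
1 → 16
2 → 5
2 → 3

2, 18, 17, 15, 12, 10, 7, 9, 8, 0, 14, 13, 11, 4, 6, 1, 16, 5, 3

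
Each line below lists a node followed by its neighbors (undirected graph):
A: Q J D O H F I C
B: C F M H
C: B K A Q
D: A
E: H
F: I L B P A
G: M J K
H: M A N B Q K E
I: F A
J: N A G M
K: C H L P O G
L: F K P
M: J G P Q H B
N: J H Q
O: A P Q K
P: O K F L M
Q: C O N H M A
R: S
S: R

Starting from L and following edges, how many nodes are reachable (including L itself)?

BFS from L visits: L, F, K, P, I, B, A, C, H, O, G, M, Q, J, D, N, E
Reachable nodes: 17 of 19 total.

17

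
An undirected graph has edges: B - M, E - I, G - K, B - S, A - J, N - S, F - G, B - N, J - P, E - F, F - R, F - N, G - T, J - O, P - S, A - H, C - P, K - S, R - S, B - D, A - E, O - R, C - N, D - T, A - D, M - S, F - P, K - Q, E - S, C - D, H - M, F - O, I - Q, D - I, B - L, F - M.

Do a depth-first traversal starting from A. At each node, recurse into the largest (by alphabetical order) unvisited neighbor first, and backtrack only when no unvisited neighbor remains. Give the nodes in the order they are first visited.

A, J, P, S, R, O, F, N, C, D, T, G, K, Q, I, E, B, M, H, L

Visit A
A → J
J → P
P → S
S → R
R → O
O → F
F → N
N → C
C → D
D → T
T → G
G → K
K → Q
Q → I
I → E
D → B
B → M
M → H
B → L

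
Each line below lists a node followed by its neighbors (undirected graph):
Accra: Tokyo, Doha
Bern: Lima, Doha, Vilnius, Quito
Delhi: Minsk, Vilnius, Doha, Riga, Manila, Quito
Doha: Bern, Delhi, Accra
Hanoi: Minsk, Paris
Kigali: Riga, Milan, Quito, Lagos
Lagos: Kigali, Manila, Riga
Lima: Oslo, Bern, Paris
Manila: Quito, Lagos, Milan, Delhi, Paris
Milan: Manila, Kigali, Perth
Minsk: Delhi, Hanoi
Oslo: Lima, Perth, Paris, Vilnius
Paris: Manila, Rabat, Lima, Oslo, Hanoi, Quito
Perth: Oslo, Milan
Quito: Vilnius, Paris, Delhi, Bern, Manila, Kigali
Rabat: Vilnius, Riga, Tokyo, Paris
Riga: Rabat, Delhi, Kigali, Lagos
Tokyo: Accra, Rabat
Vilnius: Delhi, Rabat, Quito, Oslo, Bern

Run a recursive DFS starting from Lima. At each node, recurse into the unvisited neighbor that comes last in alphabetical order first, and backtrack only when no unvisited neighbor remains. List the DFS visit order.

Lima → Paris → Rabat → Vilnius → Quito → Manila → Milan → Perth → Oslo → Kigali → Riga → Lagos → Delhi → Minsk → Hanoi → Doha → Bern → Accra → Tokyo

Visit Lima
Lima → Paris
Paris → Rabat
Rabat → Vilnius
Vilnius → Quito
Quito → Manila
Manila → Milan
Milan → Perth
Perth → Oslo
Milan → Kigali
Kigali → Riga
Riga → Lagos
Riga → Delhi
Delhi → Minsk
Minsk → Hanoi
Delhi → Doha
Doha → Bern
Doha → Accra
Accra → Tokyo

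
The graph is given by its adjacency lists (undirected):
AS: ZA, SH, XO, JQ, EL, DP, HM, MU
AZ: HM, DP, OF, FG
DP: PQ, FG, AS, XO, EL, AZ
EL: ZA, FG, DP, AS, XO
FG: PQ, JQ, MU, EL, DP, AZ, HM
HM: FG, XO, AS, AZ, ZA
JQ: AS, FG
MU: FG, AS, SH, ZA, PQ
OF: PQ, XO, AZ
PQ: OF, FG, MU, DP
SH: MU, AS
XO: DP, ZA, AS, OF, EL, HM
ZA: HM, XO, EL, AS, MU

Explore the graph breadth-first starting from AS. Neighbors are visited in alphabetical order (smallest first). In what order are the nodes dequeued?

Visit AS; enqueue DP, EL, HM, JQ, MU, SH, XO, ZA → queue [DP, EL, HM, JQ, MU, SH, XO, ZA]
Visit DP; enqueue AZ, FG, PQ → queue [EL, HM, JQ, MU, SH, XO, ZA, AZ, FG, PQ]
Visit EL → queue [HM, JQ, MU, SH, XO, ZA, AZ, FG, PQ]
Visit HM → queue [JQ, MU, SH, XO, ZA, AZ, FG, PQ]
Visit JQ → queue [MU, SH, XO, ZA, AZ, FG, PQ]
Visit MU → queue [SH, XO, ZA, AZ, FG, PQ]
Visit SH → queue [XO, ZA, AZ, FG, PQ]
Visit XO; enqueue OF → queue [ZA, AZ, FG, PQ, OF]
Visit ZA → queue [AZ, FG, PQ, OF]
Visit AZ → queue [FG, PQ, OF]
Visit FG → queue [PQ, OF]
Visit PQ → queue [OF]
Visit OF → queue []

AS → DP → EL → HM → JQ → MU → SH → XO → ZA → AZ → FG → PQ → OF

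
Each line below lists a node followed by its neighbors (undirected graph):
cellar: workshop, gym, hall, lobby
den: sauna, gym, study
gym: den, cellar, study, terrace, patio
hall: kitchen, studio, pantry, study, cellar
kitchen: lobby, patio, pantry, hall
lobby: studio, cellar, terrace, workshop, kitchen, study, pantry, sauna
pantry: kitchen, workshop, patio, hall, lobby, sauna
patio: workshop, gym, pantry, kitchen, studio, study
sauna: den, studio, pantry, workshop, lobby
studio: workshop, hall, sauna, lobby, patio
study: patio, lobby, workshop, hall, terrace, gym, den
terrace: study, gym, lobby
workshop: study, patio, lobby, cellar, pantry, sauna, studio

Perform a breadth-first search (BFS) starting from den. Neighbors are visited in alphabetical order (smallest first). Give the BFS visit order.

den, gym, sauna, study, cellar, patio, terrace, lobby, pantry, studio, workshop, hall, kitchen

Visit den; enqueue gym, sauna, study → queue [gym, sauna, study]
Visit gym; enqueue cellar, patio, terrace → queue [sauna, study, cellar, patio, terrace]
Visit sauna; enqueue lobby, pantry, studio, workshop → queue [study, cellar, patio, terrace, lobby, pantry, studio, workshop]
Visit study; enqueue hall → queue [cellar, patio, terrace, lobby, pantry, studio, workshop, hall]
Visit cellar → queue [patio, terrace, lobby, pantry, studio, workshop, hall]
Visit patio; enqueue kitchen → queue [terrace, lobby, pantry, studio, workshop, hall, kitchen]
Visit terrace → queue [lobby, pantry, studio, workshop, hall, kitchen]
Visit lobby → queue [pantry, studio, workshop, hall, kitchen]
Visit pantry → queue [studio, workshop, hall, kitchen]
Visit studio → queue [workshop, hall, kitchen]
Visit workshop → queue [hall, kitchen]
Visit hall → queue [kitchen]
Visit kitchen → queue []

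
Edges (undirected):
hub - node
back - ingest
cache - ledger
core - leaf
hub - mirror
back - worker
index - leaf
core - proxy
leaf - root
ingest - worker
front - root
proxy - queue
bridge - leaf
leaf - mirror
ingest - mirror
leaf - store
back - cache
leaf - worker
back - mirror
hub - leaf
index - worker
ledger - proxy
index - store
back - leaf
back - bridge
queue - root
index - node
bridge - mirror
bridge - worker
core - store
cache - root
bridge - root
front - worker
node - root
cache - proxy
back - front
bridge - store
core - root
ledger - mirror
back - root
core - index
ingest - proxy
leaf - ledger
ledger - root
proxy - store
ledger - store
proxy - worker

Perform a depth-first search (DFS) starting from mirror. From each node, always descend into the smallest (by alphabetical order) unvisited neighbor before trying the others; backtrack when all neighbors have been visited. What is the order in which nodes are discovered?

Visit mirror
mirror → back
back → bridge
bridge → leaf
leaf → core
core → index
index → node
node → hub
node → root
root → cache
cache → ledger
ledger → proxy
proxy → ingest
ingest → worker
worker → front
proxy → queue
proxy → store

mirror, back, bridge, leaf, core, index, node, hub, root, cache, ledger, proxy, ingest, worker, front, queue, store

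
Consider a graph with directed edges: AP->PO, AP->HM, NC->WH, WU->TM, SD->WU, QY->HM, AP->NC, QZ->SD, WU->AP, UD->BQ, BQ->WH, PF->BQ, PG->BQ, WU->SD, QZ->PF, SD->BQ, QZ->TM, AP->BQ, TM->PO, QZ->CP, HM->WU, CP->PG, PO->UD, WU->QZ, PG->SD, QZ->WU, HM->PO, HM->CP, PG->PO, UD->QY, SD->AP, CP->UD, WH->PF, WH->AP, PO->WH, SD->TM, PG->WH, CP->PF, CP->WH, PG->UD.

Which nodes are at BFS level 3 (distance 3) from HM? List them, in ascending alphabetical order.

Level 0: HM
Level 1: CP, PO, WU
Level 2: AP, PF, PG, QZ, SD, TM, UD, WH
Level 3: BQ, NC, QY

BQ, NC, QY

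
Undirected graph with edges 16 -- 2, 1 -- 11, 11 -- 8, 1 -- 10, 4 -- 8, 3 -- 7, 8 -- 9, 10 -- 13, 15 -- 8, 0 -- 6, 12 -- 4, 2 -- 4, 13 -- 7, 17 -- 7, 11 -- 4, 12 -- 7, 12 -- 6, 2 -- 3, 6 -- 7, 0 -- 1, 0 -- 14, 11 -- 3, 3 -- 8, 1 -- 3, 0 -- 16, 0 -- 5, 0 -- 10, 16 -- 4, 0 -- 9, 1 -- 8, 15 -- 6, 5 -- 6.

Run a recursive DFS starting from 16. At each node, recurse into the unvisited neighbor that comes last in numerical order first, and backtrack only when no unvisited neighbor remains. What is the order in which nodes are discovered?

16, 4, 12, 7, 17, 13, 10, 1, 11, 8, 15, 6, 5, 0, 14, 9, 3, 2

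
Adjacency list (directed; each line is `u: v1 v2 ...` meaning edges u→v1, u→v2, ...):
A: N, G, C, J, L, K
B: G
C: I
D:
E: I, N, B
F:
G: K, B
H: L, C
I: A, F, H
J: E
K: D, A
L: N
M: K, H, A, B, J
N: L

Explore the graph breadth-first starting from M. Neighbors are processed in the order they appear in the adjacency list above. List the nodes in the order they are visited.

Visit M; enqueue K, H, A, B, J → queue [K, H, A, B, J]
Visit K; enqueue D → queue [H, A, B, J, D]
Visit H; enqueue L, C → queue [A, B, J, D, L, C]
Visit A; enqueue N, G → queue [B, J, D, L, C, N, G]
Visit B → queue [J, D, L, C, N, G]
Visit J; enqueue E → queue [D, L, C, N, G, E]
Visit D → queue [L, C, N, G, E]
Visit L → queue [C, N, G, E]
Visit C; enqueue I → queue [N, G, E, I]
Visit N → queue [G, E, I]
Visit G → queue [E, I]
Visit E → queue [I]
Visit I; enqueue F → queue [F]
Visit F → queue []

M → K → H → A → B → J → D → L → C → N → G → E → I → F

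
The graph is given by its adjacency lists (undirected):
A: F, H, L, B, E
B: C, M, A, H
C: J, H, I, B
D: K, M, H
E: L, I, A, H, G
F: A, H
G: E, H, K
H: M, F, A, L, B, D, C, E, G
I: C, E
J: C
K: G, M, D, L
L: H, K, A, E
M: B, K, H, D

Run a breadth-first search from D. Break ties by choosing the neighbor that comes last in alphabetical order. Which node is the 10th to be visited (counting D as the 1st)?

Visit D; enqueue M, K, H → queue [M, K, H]
Visit M; enqueue B → queue [K, H, B]
Visit K; enqueue L, G → queue [H, B, L, G]
Visit H; enqueue F, E, C, A → queue [B, L, G, F, E, C, A]
Visit B → queue [L, G, F, E, C, A]
Visit L → queue [G, F, E, C, A]
Visit G → queue [F, E, C, A]
Visit F → queue [E, C, A]
Visit E; enqueue I → queue [C, A, I]
Visit C; enqueue J → queue [A, I, J]
Visit A → queue [I, J]
Visit I → queue [J]
Visit J → queue []

Visit order: D, M, K, H, B, L, G, F, E, C, A, I, J

C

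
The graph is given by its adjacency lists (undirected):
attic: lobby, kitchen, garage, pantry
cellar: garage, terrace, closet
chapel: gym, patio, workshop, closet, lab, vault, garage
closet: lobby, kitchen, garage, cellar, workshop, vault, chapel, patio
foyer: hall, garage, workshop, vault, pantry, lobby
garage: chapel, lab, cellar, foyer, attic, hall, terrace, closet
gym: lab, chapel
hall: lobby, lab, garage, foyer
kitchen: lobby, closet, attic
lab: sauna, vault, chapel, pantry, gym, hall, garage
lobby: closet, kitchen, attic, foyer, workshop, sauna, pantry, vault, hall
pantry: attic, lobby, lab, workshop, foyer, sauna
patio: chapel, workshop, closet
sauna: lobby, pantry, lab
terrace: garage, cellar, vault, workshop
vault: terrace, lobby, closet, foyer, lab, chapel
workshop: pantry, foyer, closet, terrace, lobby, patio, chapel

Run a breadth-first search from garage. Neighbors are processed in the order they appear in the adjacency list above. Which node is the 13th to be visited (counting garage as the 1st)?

vault

Visit garage; enqueue chapel, lab, cellar, foyer, attic, hall, terrace, closet → queue [chapel, lab, cellar, foyer, attic, hall, terrace, closet]
Visit chapel; enqueue gym, patio, workshop, vault → queue [lab, cellar, foyer, attic, hall, terrace, closet, gym, patio, workshop, vault]
Visit lab; enqueue sauna, pantry → queue [cellar, foyer, attic, hall, terrace, closet, gym, patio, workshop, vault, sauna, pantry]
Visit cellar → queue [foyer, attic, hall, terrace, closet, gym, patio, workshop, vault, sauna, pantry]
Visit foyer; enqueue lobby → queue [attic, hall, terrace, closet, gym, patio, workshop, vault, sauna, pantry, lobby]
Visit attic; enqueue kitchen → queue [hall, terrace, closet, gym, patio, workshop, vault, sauna, pantry, lobby, kitchen]
Visit hall → queue [terrace, closet, gym, patio, workshop, vault, sauna, pantry, lobby, kitchen]
Visit terrace → queue [closet, gym, patio, workshop, vault, sauna, pantry, lobby, kitchen]
Visit closet → queue [gym, patio, workshop, vault, sauna, pantry, lobby, kitchen]
Visit gym → queue [patio, workshop, vault, sauna, pantry, lobby, kitchen]
Visit patio → queue [workshop, vault, sauna, pantry, lobby, kitchen]
Visit workshop → queue [vault, sauna, pantry, lobby, kitchen]
Visit vault → queue [sauna, pantry, lobby, kitchen]
Visit sauna → queue [pantry, lobby, kitchen]
Visit pantry → queue [lobby, kitchen]
Visit lobby → queue [kitchen]
Visit kitchen → queue []

Visit order: garage, chapel, lab, cellar, foyer, attic, hall, terrace, closet, gym, patio, workshop, vault, sauna, pantry, lobby, kitchen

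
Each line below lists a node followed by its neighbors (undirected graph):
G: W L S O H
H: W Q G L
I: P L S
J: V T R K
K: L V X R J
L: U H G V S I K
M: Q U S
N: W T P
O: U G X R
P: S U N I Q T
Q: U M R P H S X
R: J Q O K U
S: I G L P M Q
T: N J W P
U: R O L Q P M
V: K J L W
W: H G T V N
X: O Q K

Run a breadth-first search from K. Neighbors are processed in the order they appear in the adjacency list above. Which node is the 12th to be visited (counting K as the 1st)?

Visit K; enqueue L, V, X, R, J → queue [L, V, X, R, J]
Visit L; enqueue U, H, G, S, I → queue [V, X, R, J, U, H, G, S, I]
Visit V; enqueue W → queue [X, R, J, U, H, G, S, I, W]
Visit X; enqueue O, Q → queue [R, J, U, H, G, S, I, W, O, Q]
Visit R → queue [J, U, H, G, S, I, W, O, Q]
Visit J; enqueue T → queue [U, H, G, S, I, W, O, Q, T]
Visit U; enqueue P, M → queue [H, G, S, I, W, O, Q, T, P, M]
Visit H → queue [G, S, I, W, O, Q, T, P, M]
Visit G → queue [S, I, W, O, Q, T, P, M]
Visit S → queue [I, W, O, Q, T, P, M]
Visit I → queue [W, O, Q, T, P, M]
Visit W; enqueue N → queue [O, Q, T, P, M, N]
Visit O → queue [Q, T, P, M, N]
Visit Q → queue [T, P, M, N]
Visit T → queue [P, M, N]
Visit P → queue [M, N]
Visit M → queue [N]
Visit N → queue []

Visit order: K, L, V, X, R, J, U, H, G, S, I, W, O, Q, T, P, M, N

W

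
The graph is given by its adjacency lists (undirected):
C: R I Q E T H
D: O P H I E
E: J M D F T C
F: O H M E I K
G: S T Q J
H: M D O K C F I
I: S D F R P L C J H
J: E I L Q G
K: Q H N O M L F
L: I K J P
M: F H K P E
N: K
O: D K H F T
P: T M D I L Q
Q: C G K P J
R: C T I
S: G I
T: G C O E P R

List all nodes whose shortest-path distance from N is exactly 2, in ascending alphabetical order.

Level 0: N
Level 1: K
Level 2: F, H, L, M, O, Q
Level 3: C, D, E, G, I, J, P, T
Level 4: R, S

F, H, L, M, O, Q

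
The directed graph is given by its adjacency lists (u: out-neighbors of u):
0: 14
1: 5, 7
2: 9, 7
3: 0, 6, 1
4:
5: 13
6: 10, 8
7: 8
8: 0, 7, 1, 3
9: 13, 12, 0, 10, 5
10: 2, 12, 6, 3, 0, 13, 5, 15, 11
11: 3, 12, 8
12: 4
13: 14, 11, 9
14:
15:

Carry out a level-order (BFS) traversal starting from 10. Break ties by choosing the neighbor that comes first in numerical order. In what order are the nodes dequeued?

10, 0, 2, 3, 5, 6, 11, 12, 13, 15, 14, 7, 9, 1, 8, 4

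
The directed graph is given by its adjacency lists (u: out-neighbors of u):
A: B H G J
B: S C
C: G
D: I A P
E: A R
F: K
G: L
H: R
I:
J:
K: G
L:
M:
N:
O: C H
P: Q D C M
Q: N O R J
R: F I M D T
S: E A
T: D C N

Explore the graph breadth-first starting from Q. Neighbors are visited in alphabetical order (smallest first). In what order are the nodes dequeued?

Visit Q; enqueue J, N, O, R → queue [J, N, O, R]
Visit J → queue [N, O, R]
Visit N → queue [O, R]
Visit O; enqueue C, H → queue [R, C, H]
Visit R; enqueue D, F, I, M, T → queue [C, H, D, F, I, M, T]
Visit C; enqueue G → queue [H, D, F, I, M, T, G]
Visit H → queue [D, F, I, M, T, G]
Visit D; enqueue A, P → queue [F, I, M, T, G, A, P]
Visit F; enqueue K → queue [I, M, T, G, A, P, K]
Visit I → queue [M, T, G, A, P, K]
Visit M → queue [T, G, A, P, K]
Visit T → queue [G, A, P, K]
Visit G; enqueue L → queue [A, P, K, L]
Visit A; enqueue B → queue [P, K, L, B]
Visit P → queue [K, L, B]
Visit K → queue [L, B]
Visit L → queue [B]
Visit B; enqueue S → queue [S]
Visit S; enqueue E → queue [E]
Visit E → queue []

Q J N O R C H D F I M T G A P K L B S E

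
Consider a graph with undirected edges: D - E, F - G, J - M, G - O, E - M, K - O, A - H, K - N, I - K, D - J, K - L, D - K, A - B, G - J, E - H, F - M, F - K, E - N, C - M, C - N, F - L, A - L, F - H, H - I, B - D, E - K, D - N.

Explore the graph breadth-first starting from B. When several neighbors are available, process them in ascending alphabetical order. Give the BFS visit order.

B → A → D → H → L → E → J → K → N → F → I → M → G → O → C

Visit B; enqueue A, D → queue [A, D]
Visit A; enqueue H, L → queue [D, H, L]
Visit D; enqueue E, J, K, N → queue [H, L, E, J, K, N]
Visit H; enqueue F, I → queue [L, E, J, K, N, F, I]
Visit L → queue [E, J, K, N, F, I]
Visit E; enqueue M → queue [J, K, N, F, I, M]
Visit J; enqueue G → queue [K, N, F, I, M, G]
Visit K; enqueue O → queue [N, F, I, M, G, O]
Visit N; enqueue C → queue [F, I, M, G, O, C]
Visit F → queue [I, M, G, O, C]
Visit I → queue [M, G, O, C]
Visit M → queue [G, O, C]
Visit G → queue [O, C]
Visit O → queue [C]
Visit C → queue []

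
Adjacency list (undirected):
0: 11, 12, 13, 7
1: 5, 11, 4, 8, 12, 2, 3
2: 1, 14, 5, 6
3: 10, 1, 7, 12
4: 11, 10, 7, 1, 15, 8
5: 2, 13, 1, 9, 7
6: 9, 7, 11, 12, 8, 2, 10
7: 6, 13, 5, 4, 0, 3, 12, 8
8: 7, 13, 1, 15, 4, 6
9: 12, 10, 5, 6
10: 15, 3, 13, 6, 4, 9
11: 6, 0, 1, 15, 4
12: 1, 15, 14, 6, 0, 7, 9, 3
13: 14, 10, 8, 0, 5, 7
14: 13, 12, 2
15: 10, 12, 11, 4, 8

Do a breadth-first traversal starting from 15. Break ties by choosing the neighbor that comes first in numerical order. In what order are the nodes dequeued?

Visit 15; enqueue 4, 8, 10, 11, 12 → queue [4, 8, 10, 11, 12]
Visit 4; enqueue 1, 7 → queue [8, 10, 11, 12, 1, 7]
Visit 8; enqueue 6, 13 → queue [10, 11, 12, 1, 7, 6, 13]
Visit 10; enqueue 3, 9 → queue [11, 12, 1, 7, 6, 13, 3, 9]
Visit 11; enqueue 0 → queue [12, 1, 7, 6, 13, 3, 9, 0]
Visit 12; enqueue 14 → queue [1, 7, 6, 13, 3, 9, 0, 14]
Visit 1; enqueue 2, 5 → queue [7, 6, 13, 3, 9, 0, 14, 2, 5]
Visit 7 → queue [6, 13, 3, 9, 0, 14, 2, 5]
Visit 6 → queue [13, 3, 9, 0, 14, 2, 5]
Visit 13 → queue [3, 9, 0, 14, 2, 5]
Visit 3 → queue [9, 0, 14, 2, 5]
Visit 9 → queue [0, 14, 2, 5]
Visit 0 → queue [14, 2, 5]
Visit 14 → queue [2, 5]
Visit 2 → queue [5]
Visit 5 → queue []

15, 4, 8, 10, 11, 12, 1, 7, 6, 13, 3, 9, 0, 14, 2, 5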